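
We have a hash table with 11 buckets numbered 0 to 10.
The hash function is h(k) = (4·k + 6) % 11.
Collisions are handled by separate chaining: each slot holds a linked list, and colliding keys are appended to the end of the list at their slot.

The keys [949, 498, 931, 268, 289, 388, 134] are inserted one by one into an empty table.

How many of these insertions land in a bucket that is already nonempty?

3

Insert 949: h=7, bucket 7 empty → new chain.
Insert 498: h=7, bucket 7 nonempty → append to chain.
Insert 931: h=1, bucket 1 empty → new chain.
Insert 268: h=0, bucket 0 empty → new chain.
Insert 289: h=7, bucket 7 nonempty → append to chain.
Insert 388: h=7, bucket 7 nonempty → append to chain.
Insert 134: h=3, bucket 3 empty → new chain.
Final buckets:
0: 268
1: 931
2: —
3: 134
4: —
5: —
6: —
7: 949 -> 498 -> 289 -> 388
8: —
9: —
10: —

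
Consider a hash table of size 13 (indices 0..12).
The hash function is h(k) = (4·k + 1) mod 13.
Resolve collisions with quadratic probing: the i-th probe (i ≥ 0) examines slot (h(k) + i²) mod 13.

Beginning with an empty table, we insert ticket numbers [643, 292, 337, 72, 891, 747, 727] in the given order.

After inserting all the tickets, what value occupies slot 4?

643 hashes to 12; slot 12 is free => place at 12.
292 hashes to 12; 12 taken => place at 0.
337 hashes to 10; slot 10 is free => place at 10.
72 hashes to 3; slot 3 is free => place at 3.
891 hashes to 3; 3 taken => place at 4.
747 hashes to 12; 12,0,3 taken => place at 8.
727 hashes to 10; 10 taken => place at 11.
Table: [292, —, —, 72, 891, —, —, —, 747, —, 337, 727, 643]

891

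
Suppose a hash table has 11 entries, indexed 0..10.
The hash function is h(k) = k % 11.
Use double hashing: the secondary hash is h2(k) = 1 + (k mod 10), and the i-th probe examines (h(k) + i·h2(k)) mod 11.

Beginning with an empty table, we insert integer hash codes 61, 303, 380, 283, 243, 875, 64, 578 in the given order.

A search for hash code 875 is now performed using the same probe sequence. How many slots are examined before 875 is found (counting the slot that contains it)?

4

61 hashes to 6; slot 6 is free => place at 6.
303 hashes to 6, h2=4; 6 taken => place at 10.
380 hashes to 6, h2=1; 6 taken => place at 7.
283 hashes to 8; slot 8 is free => place at 8.
243 hashes to 1; slot 1 is free => place at 1.
875 hashes to 6, h2=6; 6,1,7 taken => place at 2.
64 hashes to 9; slot 9 is free => place at 9.
578 hashes to 6, h2=9; 6 taken => place at 4.
Table: [-, 243, 875, -, 578, -, 61, 380, 283, 64, 303]
Lookup 875: h=6, h2=6, probe 6,1,7,2 → found at 2.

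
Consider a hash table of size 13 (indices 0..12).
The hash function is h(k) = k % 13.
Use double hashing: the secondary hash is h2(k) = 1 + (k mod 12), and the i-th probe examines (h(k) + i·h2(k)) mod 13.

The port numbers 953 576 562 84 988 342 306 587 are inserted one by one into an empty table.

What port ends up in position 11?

342

953 hashes to 4; slot 4 is free -> place at 4.
576 hashes to 4, h2=1; 4 taken -> place at 5.
562 hashes to 3; slot 3 is free -> place at 3.
84 hashes to 6; slot 6 is free -> place at 6.
988 hashes to 0; slot 0 is free -> place at 0.
342 hashes to 4, h2=7; 4 taken -> place at 11.
306 hashes to 7; slot 7 is free -> place at 7.
587 hashes to 2; slot 2 is free -> place at 2.
Table: [988, -, 587, 562, 953, 576, 84, 306, -, -, -, 342, -]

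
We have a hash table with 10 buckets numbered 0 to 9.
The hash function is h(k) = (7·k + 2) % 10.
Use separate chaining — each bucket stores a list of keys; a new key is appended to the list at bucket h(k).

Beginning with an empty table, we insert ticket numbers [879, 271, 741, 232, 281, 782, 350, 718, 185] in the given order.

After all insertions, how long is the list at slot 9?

3

879 -> bucket 5
271 -> bucket 9
741 -> bucket 9 (collision)
232 -> bucket 6
281 -> bucket 9 (collision)
782 -> bucket 6 (collision)
350 -> bucket 2
718 -> bucket 8
185 -> bucket 7
Final buckets:
0: ∅
1: ∅
2: 350
3: ∅
4: ∅
5: 879
6: 232 -> 782
7: 185
8: 718
9: 271 -> 741 -> 281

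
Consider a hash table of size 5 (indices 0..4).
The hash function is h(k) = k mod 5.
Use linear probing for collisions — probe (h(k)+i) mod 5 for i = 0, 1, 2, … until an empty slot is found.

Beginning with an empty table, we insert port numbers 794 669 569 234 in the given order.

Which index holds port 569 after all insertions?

1

794 hashes to 4; slot 4 is free → place at 4.
669 hashes to 4; 4 taken → place at 0.
569 hashes to 4; 4,0 taken → place at 1.
234 hashes to 4; 4,0,1 taken → place at 2.
Table: [669, 569, 234, ., 794]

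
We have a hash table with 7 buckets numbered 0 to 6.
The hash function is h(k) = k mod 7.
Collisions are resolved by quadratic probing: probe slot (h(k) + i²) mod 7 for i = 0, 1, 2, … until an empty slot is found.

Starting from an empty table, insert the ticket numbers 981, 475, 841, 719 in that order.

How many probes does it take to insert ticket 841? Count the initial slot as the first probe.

2

981 hashes to 1; slot 1 is free => place at 1.
475 hashes to 6; slot 6 is free => place at 6.
841 hashes to 1; 1 taken => place at 2.
719 hashes to 5; slot 5 is free => place at 5.
Table: [-, 981, 841, -, -, 719, 475]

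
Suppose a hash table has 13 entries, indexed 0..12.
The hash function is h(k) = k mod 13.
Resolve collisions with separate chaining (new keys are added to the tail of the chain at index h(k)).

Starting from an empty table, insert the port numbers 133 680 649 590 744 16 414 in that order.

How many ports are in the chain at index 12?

1

Insert 133: h=3, bucket 3 empty → new chain.
Insert 680: h=4, bucket 4 empty → new chain.
Insert 649: h=12, bucket 12 empty → new chain.
Insert 590: h=5, bucket 5 empty → new chain.
Insert 744: h=3, bucket 3 nonempty → append to chain.
Insert 16: h=3, bucket 3 nonempty → append to chain.
Insert 414: h=11, bucket 11 empty → new chain.
Final buckets:
0: -
1: -
2: -
3: 133 -> 744 -> 16
4: 680
5: 590
6: -
7: -
8: -
9: -
10: -
11: 414
12: 649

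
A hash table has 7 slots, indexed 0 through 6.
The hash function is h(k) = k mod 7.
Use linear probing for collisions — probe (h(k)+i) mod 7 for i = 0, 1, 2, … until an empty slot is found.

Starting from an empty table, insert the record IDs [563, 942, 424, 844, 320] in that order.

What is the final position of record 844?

Insert 563: h=3, slot 3 empty => index 3.
Insert 942: h=4, slot 4 empty => index 4.
Insert 424: h=4, slot 4 occupied => index 5.
Insert 844: h=4, slots 4,5 occupied => index 6.
Insert 320: h=5, slots 5,6 occupied => index 0.
Table: [320, _, _, 563, 942, 424, 844]

6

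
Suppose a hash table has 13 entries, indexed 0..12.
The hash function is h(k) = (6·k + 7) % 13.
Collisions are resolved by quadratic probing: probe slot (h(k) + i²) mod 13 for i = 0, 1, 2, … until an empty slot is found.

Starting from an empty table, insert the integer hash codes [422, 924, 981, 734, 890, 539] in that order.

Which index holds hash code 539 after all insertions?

422 hashes to 4; slot 4 is free -> place at 4.
924 hashes to 0; slot 0 is free -> place at 0.
981 hashes to 4; 4 taken -> place at 5.
734 hashes to 4; 4,5 taken -> place at 8.
890 hashes to 4; 4,5,8,0 taken -> place at 7.
539 hashes to 4; 4,5,8,0,7 taken -> place at 3.
Table: [924, _, _, 539, 422, 981, _, 890, 734, _, _, _, _]

3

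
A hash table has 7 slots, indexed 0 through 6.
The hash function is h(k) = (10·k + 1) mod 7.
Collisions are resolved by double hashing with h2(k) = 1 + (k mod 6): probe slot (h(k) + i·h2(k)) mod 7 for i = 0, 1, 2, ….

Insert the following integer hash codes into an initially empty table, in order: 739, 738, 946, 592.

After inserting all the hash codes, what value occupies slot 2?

592

Insert 739: h=6, slot 6 empty => index 6.
Insert 738: h=3, slot 3 empty => index 3.
Insert 946: h=4, slot 4 empty => index 4.
Insert 592: h=6, h2=5, slots 6,4 occupied => index 2.
Table: [., ., 592, 738, 946, ., 739]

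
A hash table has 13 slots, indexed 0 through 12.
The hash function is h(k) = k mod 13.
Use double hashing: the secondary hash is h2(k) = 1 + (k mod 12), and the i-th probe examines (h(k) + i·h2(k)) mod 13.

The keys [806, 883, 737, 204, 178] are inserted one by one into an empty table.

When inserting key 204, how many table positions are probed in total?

2

Insert 806: h=0, slot 0 empty => index 0.
Insert 883: h=12, slot 12 empty => index 12.
Insert 737: h=9, slot 9 empty => index 9.
Insert 204: h=9, h2=1, slot 9 occupied => index 10.
Insert 178: h=9, h2=11, slot 9 occupied => index 7.
Table: [806, -, -, -, -, -, -, 178, -, 737, 204, -, 883]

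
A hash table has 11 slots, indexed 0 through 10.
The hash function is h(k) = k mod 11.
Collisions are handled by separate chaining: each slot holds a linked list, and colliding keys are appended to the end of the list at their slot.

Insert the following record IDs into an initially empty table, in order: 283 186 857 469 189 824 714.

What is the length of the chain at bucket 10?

4

283 → bucket 8
186 → bucket 10
857 → bucket 10 (collision)
469 → bucket 7
189 → bucket 2
824 → bucket 10 (collision)
714 → bucket 10 (collision)
Final buckets:
0: ∅
1: ∅
2: 189
3: ∅
4: ∅
5: ∅
6: ∅
7: 469
8: 283
9: ∅
10: 186 -> 857 -> 824 -> 714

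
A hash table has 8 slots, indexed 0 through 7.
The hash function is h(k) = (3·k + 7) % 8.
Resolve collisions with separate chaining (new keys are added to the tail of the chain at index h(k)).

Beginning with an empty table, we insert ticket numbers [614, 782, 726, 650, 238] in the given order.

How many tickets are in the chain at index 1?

4

Insert 614: h=1, bucket 1 empty → new chain.
Insert 782: h=1, bucket 1 nonempty → append to chain.
Insert 726: h=1, bucket 1 nonempty → append to chain.
Insert 650: h=5, bucket 5 empty → new chain.
Insert 238: h=1, bucket 1 nonempty → append to chain.
Final buckets:
0: _
1: 614 -> 782 -> 726 -> 238
2: _
3: _
4: _
5: 650
6: _
7: _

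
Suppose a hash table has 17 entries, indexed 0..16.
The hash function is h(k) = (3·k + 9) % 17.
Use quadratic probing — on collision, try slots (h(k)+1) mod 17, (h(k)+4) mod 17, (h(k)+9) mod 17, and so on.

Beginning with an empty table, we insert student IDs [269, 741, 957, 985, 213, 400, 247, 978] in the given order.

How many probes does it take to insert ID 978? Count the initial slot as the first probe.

269: h=0 -> slot 0
741: h=5 -> slot 5
957: h=7 -> slot 7
985: h=6 -> slot 6
213: h=2 -> slot 2
400: h=2, probe 2,3 -> slot 3
247: h=2, probe 2,3,6,11 -> slot 11
978: h=2, probe 2,3,6,11,1 -> slot 1
Table: [269, 978, 213, 400, -, 741, 985, 957, -, -, -, 247, -, -, -, -, -]

5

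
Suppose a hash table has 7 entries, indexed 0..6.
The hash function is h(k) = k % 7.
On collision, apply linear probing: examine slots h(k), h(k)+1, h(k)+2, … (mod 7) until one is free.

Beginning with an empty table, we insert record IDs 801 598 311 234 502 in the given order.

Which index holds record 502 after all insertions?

0

Insert 801: h=3, slot 3 empty → index 3.
Insert 598: h=3, slot 3 occupied → index 4.
Insert 311: h=3, slots 3,4 occupied → index 5.
Insert 234: h=3, slots 3,4,5 occupied → index 6.
Insert 502: h=5, slots 5,6 occupied → index 0.
Table: [502, ., ., 801, 598, 311, 234]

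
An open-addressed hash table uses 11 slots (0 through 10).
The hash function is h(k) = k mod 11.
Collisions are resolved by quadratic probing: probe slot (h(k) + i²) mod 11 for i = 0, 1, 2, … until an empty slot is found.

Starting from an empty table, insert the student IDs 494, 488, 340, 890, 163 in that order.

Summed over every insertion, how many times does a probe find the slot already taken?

3

494: h=10 → slot 10
488: h=4 → slot 4
340: h=10, probe 10,0 → slot 0
890: h=10, probe 10,0,3 → slot 3
163: h=9 → slot 9
Table: [340, -, -, 890, 488, -, -, -, -, 163, 494]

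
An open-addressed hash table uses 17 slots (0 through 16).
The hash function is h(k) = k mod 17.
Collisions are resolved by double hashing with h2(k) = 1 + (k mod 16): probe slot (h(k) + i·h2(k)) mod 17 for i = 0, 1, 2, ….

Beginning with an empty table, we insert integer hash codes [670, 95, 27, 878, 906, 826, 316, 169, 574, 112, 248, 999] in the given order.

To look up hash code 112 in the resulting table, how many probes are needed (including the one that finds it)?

3

670: h=7 => slot 7
95: h=10 => slot 10
27: h=10, h2=12, probe 10,5 => slot 5
878: h=11 => slot 11
906: h=5, h2=11, probe 5,16 => slot 16
826: h=10, h2=11, probe 10,4 => slot 4
316: h=10, h2=13, probe 10,6 => slot 6
169: h=16, h2=10, probe 16,9 => slot 9
574: h=13 => slot 13
112: h=10, h2=1, probe 10,11,12 => slot 12
248: h=10, h2=9, probe 10,2 => slot 2
999: h=13, h2=8, probe 13,4,12,3 => slot 3
Table: [-, -, 248, 999, 826, 27, 316, 670, -, 169, 95, 878, 112, 574, -, -, 906]
Lookup 112: h=10, h2=1, probe 10,11,12 → found at 12.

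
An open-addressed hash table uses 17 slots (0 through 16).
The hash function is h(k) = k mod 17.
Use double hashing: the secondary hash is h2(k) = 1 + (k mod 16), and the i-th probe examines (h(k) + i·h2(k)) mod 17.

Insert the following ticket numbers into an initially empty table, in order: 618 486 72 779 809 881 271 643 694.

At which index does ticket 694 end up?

11

618 hashes to 6; slot 6 is free => place at 6.
486 hashes to 10; slot 10 is free => place at 10.
72 hashes to 4; slot 4 is free => place at 4.
779 hashes to 14; slot 14 is free => place at 14.
809 hashes to 10, h2=10; 10 taken => place at 3.
881 hashes to 14, h2=2; 14 taken => place at 16.
271 hashes to 16, h2=16; 16 taken => place at 15.
643 hashes to 14, h2=4; 14 taken => place at 1.
694 hashes to 14, h2=7; 14,4 taken => place at 11.
Table: [—, 643, —, 809, 72, —, 618, —, —, —, 486, 694, —, —, 779, 271, 881]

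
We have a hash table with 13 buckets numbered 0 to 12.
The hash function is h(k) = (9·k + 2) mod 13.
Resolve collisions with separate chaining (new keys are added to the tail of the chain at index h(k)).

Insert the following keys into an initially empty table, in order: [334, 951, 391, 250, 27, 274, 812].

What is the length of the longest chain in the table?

Insert 334: h=5, bucket 5 empty -> new chain.
Insert 951: h=7, bucket 7 empty -> new chain.
Insert 391: h=11, bucket 11 empty -> new chain.
Insert 250: h=3, bucket 3 empty -> new chain.
Insert 27: h=11, bucket 11 nonempty -> append to chain.
Insert 274: h=11, bucket 11 nonempty -> append to chain.
Insert 812: h=4, bucket 4 empty -> new chain.
Final buckets:
0: .
1: .
2: .
3: 250
4: 812
5: 334
6: .
7: 951
8: .
9: .
10: .
11: 391 -> 27 -> 274
12: .

3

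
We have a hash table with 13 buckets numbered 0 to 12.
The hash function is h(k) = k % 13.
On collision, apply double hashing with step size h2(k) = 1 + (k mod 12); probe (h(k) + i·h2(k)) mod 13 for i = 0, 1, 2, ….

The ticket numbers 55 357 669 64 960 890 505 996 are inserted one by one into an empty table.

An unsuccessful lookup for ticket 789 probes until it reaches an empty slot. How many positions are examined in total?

Insert 55: h=3, slot 3 empty => index 3.
Insert 357: h=6, slot 6 empty => index 6.
Insert 669: h=6, h2=10, slots 6,3 occupied => index 0.
Insert 64: h=12, slot 12 empty => index 12.
Insert 960: h=11, slot 11 empty => index 11.
Insert 890: h=6, h2=3, slot 6 occupied => index 9.
Insert 505: h=11, h2=2, slots 11,0 occupied => index 2.
Insert 996: h=8, slot 8 empty => index 8.
Table: [669, ., 505, 55, ., ., 357, ., 996, 890, ., 960, 64]
Lookup 789: h=9, h2=10, probe 9,6,3,0,10 → slot 10 empty, not found.

5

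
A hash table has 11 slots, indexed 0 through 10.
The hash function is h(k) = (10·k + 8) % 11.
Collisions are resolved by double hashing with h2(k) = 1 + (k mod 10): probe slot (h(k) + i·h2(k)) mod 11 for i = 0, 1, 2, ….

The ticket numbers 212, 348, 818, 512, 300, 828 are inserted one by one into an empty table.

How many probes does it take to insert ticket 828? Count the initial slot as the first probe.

2

212 hashes to 5; slot 5 is free => place at 5.
348 hashes to 1; slot 1 is free => place at 1.
818 hashes to 4; slot 4 is free => place at 4.
512 hashes to 2; slot 2 is free => place at 2.
300 hashes to 5, h2=1; 5 taken => place at 6.
828 hashes to 5, h2=9; 5 taken => place at 3.
Table: [-, 348, 512, 828, 818, 212, 300, -, -, -, -]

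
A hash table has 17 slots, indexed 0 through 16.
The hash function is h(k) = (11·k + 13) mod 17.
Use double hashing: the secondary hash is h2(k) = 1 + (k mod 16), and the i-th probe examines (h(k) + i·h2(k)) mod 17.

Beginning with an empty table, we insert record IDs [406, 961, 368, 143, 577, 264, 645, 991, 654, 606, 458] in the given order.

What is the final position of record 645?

14

406: h=8 → slot 8
961: h=10 → slot 10
368: h=15 → slot 15
143: h=5 → slot 5
577: h=2 → slot 2
264: h=10, h2=9, probe 10,2,11 → slot 11
645: h=2, h2=6, probe 2,8,14 → slot 14
991: h=0 → slot 0
654: h=16 → slot 16
606: h=15, h2=15, probe 15,13 → slot 13
458: h=2, h2=11, probe 2,13,7 → slot 7
Table: [991, -, 577, -, -, 143, -, 458, 406, -, 961, 264, -, 606, 645, 368, 654]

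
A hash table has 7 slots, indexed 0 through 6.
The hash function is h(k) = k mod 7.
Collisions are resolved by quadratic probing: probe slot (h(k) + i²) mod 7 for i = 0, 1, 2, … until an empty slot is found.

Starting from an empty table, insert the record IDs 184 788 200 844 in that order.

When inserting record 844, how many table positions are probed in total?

184 hashes to 2; slot 2 is free → place at 2.
788 hashes to 4; slot 4 is free → place at 4.
200 hashes to 4; 4 taken → place at 5.
844 hashes to 4; 4,5 taken → place at 1.
Table: [—, 844, 184, —, 788, 200, —]

3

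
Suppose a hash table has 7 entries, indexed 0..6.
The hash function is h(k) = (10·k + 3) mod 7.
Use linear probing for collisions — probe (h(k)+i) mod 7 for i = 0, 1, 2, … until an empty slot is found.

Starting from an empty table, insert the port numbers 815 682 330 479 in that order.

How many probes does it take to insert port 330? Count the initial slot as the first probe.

Insert 815: h=5, slot 5 empty -> index 5.
Insert 682: h=5, slot 5 occupied -> index 6.
Insert 330: h=6, slot 6 occupied -> index 0.
Insert 479: h=5, slots 5,6,0 occupied -> index 1.
Table: [330, 479, —, —, —, 815, 682]

2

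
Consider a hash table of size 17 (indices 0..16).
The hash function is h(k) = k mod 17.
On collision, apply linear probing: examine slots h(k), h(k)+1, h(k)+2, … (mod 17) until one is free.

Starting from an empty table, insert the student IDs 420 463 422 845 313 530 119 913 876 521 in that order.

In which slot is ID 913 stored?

15

420: h=12 => slot 12
463: h=4 => slot 4
422: h=14 => slot 14
845: h=12, probe 12,13 => slot 13
313: h=7 => slot 7
530: h=3 => slot 3
119: h=0 => slot 0
913: h=12, probe 12,13,14,15 => slot 15
876: h=9 => slot 9
521: h=11 => slot 11
Table: [119, ∅, ∅, 530, 463, ∅, ∅, 313, ∅, 876, ∅, 521, 420, 845, 422, 913, ∅]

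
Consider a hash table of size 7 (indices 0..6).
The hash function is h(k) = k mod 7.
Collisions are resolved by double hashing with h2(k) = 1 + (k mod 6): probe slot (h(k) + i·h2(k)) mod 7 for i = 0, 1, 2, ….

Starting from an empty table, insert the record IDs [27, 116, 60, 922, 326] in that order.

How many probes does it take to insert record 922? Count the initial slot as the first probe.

2

27: h=6 → slot 6
116: h=4 → slot 4
60: h=4, h2=1, probe 4,5 → slot 5
922: h=5, h2=5, probe 5,3 → slot 3
326: h=4, h2=3, probe 4,0 → slot 0
Table: [326, ∅, ∅, 922, 116, 60, 27]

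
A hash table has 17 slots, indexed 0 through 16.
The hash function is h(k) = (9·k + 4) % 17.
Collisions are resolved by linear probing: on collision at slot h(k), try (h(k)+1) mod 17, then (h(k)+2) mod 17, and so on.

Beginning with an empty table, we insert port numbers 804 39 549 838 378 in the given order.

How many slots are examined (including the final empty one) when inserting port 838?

4

Insert 804: h=15, slot 15 empty → index 15.
Insert 39: h=15, slot 15 occupied → index 16.
Insert 549: h=15, slots 15,16 occupied → index 0.
Insert 838: h=15, slots 15,16,0 occupied → index 1.
Insert 378: h=6, slot 6 empty → index 6.
Table: [549, 838, ., ., ., ., 378, ., ., ., ., ., ., ., ., 804, 39]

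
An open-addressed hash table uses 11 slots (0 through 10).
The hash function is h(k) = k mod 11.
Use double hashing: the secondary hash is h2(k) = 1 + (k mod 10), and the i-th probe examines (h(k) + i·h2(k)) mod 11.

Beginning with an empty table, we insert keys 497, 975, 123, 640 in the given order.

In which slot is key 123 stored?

497: h=2 -> slot 2
975: h=7 -> slot 7
123: h=2, h2=4, probe 2,6 -> slot 6
640: h=2, h2=1, probe 2,3 -> slot 3
Table: [∅, ∅, 497, 640, ∅, ∅, 123, 975, ∅, ∅, ∅]

6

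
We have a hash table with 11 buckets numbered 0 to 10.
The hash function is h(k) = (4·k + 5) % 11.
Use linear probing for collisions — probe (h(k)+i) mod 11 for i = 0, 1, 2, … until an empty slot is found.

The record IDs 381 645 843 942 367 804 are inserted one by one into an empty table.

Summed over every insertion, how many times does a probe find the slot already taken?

381: h=0 => slot 0
645: h=0, probe 0,1 => slot 1
843: h=0, probe 0,1,2 => slot 2
942: h=0, probe 0,1,2,3 => slot 3
367: h=10 => slot 10
804: h=9 => slot 9
Table: [381, 645, 843, 942, —, —, —, —, —, 804, 367]

6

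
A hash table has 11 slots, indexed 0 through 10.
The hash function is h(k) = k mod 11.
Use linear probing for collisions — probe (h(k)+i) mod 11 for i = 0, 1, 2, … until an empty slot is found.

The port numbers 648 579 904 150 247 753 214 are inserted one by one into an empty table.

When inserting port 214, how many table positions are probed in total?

5

Insert 648: h=10, slot 10 empty -> index 10.
Insert 579: h=7, slot 7 empty -> index 7.
Insert 904: h=2, slot 2 empty -> index 2.
Insert 150: h=7, slot 7 occupied -> index 8.
Insert 247: h=5, slot 5 empty -> index 5.
Insert 753: h=5, slot 5 occupied -> index 6.
Insert 214: h=5, slots 5,6,7,8 occupied -> index 9.
Table: [—, —, 904, —, —, 247, 753, 579, 150, 214, 648]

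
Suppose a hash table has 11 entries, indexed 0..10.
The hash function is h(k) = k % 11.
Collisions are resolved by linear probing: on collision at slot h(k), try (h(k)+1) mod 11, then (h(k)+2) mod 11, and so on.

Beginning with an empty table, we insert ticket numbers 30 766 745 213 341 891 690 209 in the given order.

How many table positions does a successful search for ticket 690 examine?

30: h=8 -> slot 8
766: h=7 -> slot 7
745: h=8, probe 8,9 -> slot 9
213: h=4 -> slot 4
341: h=0 -> slot 0
891: h=0, probe 0,1 -> slot 1
690: h=8, probe 8,9,10 -> slot 10
209: h=0, probe 0,1,2 -> slot 2
Table: [341, 891, 209, -, 213, -, -, 766, 30, 745, 690]
Lookup 690: h=8, probe 8,9,10 → found at 10.

3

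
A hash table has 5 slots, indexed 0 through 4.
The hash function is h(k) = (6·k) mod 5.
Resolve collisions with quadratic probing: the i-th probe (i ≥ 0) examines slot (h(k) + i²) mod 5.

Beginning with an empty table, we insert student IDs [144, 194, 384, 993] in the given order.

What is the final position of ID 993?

144: h=4 → slot 4
194: h=4, probe 4,0 → slot 0
384: h=4, probe 4,0,3 → slot 3
993: h=3, probe 3,4,2 → slot 2
Table: [194, -, 993, 384, 144]

2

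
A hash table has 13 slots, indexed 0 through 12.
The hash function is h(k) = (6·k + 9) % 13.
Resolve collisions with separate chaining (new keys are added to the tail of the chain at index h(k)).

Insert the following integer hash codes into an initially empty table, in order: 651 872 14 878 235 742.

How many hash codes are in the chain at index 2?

Insert 651: h=2, bucket 2 empty → new chain.
Insert 872: h=2, bucket 2 nonempty → append to chain.
Insert 14: h=2, bucket 2 nonempty → append to chain.
Insert 878: h=12, bucket 12 empty → new chain.
Insert 235: h=2, bucket 2 nonempty → append to chain.
Insert 742: h=2, bucket 2 nonempty → append to chain.
Final buckets:
0: ∅
1: ∅
2: 651 -> 872 -> 14 -> 235 -> 742
3: ∅
4: ∅
5: ∅
6: ∅
7: ∅
8: ∅
9: ∅
10: ∅
11: ∅
12: 878

5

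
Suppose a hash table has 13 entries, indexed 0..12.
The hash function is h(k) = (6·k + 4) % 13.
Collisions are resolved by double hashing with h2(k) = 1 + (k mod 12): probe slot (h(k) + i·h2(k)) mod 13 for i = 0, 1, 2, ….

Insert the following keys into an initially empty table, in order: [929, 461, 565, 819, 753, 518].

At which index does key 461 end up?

7

929: h=1 => slot 1
461: h=1, h2=6, probe 1,7 => slot 7
565: h=1, h2=2, probe 1,3 => slot 3
819: h=4 => slot 4
753: h=11 => slot 11
518: h=5 => slot 5
Table: [., 929, ., 565, 819, 518, ., 461, ., ., ., 753, .]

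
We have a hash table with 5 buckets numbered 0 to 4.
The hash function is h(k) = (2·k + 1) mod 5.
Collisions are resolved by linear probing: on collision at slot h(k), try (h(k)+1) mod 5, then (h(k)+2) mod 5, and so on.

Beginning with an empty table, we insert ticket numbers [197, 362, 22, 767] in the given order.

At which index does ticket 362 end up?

197: h=0 => slot 0
362: h=0, probe 0,1 => slot 1
22: h=0, probe 0,1,2 => slot 2
767: h=0, probe 0,1,2,3 => slot 3
Table: [197, 362, 22, 767, .]

1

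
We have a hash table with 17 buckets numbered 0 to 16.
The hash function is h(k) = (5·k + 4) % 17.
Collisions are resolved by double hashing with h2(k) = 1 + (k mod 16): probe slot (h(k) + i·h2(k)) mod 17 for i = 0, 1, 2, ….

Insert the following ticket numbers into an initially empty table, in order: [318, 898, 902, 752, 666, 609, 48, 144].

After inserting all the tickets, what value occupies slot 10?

318: h=13 -> slot 13
898: h=6 -> slot 6
902: h=9 -> slot 9
752: h=7 -> slot 7
666: h=2 -> slot 2
609: h=6, h2=2, probe 6,8 -> slot 8
48: h=6, h2=1, probe 6,7,8,9,10 -> slot 10
144: h=10, h2=1, probe 10,11 -> slot 11
Table: [∅, ∅, 666, ∅, ∅, ∅, 898, 752, 609, 902, 48, 144, ∅, 318, ∅, ∅, ∅]

48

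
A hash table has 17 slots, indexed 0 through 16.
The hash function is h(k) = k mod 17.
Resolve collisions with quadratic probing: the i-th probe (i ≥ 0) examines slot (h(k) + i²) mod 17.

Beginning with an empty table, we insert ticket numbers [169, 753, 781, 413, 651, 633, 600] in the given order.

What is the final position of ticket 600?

169 hashes to 16; slot 16 is free -> place at 16.
753 hashes to 5; slot 5 is free -> place at 5.
781 hashes to 16; 16 taken -> place at 0.
413 hashes to 5; 5 taken -> place at 6.
651 hashes to 5; 5,6 taken -> place at 9.
633 hashes to 4; slot 4 is free -> place at 4.
600 hashes to 5; 5,6,9 taken -> place at 14.
Table: [781, —, —, —, 633, 753, 413, —, —, 651, —, —, —, —, 600, —, 169]

14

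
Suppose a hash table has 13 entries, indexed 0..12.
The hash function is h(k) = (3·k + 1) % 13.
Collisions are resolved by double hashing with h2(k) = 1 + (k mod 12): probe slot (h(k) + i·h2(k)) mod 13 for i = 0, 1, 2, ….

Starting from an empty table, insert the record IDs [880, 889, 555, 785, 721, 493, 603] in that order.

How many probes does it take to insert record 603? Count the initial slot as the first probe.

880: h=2 → slot 2
889: h=3 → slot 3
555: h=2, h2=4, probe 2,6 → slot 6
785: h=3, h2=6, probe 3,9 → slot 9
721: h=6, h2=2, probe 6,8 → slot 8
493: h=11 → slot 11
603: h=3, h2=4, probe 3,7 → slot 7
Table: [., ., 880, 889, ., ., 555, 603, 721, 785, ., 493, .]

2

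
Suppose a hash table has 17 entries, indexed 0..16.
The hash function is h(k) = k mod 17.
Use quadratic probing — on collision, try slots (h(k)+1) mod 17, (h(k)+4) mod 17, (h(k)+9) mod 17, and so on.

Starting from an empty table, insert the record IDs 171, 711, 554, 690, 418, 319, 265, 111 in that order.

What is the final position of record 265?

Insert 171: h=1, slot 1 empty => index 1.
Insert 711: h=14, slot 14 empty => index 14.
Insert 554: h=10, slot 10 empty => index 10.
Insert 690: h=10, slot 10 occupied => index 11.
Insert 418: h=10, slots 10,11,14 occupied => index 2.
Insert 319: h=13, slot 13 empty => index 13.
Insert 265: h=10, slots 10,11,14,2 occupied => index 9.
Insert 111: h=9, slots 9,10,13,1 occupied => index 8.
Table: [—, 171, 418, —, —, —, —, —, 111, 265, 554, 690, —, 319, 711, —, —]

9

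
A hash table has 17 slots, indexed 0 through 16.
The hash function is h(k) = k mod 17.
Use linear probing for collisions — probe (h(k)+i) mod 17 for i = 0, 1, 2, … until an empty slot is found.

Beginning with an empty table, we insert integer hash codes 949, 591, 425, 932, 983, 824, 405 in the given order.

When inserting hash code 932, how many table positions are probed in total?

2

949 hashes to 14; slot 14 is free -> place at 14.
591 hashes to 13; slot 13 is free -> place at 13.
425 hashes to 0; slot 0 is free -> place at 0.
932 hashes to 14; 14 taken -> place at 15.
983 hashes to 14; 14,15 taken -> place at 16.
824 hashes to 8; slot 8 is free -> place at 8.
405 hashes to 14; 14,15,16,0 taken -> place at 1.
Table: [425, 405, —, —, —, —, —, —, 824, —, —, —, —, 591, 949, 932, 983]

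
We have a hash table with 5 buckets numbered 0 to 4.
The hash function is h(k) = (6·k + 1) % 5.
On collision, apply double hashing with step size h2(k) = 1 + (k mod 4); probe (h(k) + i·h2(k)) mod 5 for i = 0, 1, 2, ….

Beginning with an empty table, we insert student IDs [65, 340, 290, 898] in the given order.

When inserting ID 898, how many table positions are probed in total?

65 hashes to 1; slot 1 is free => place at 1.
340 hashes to 1, h2=1; 1 taken => place at 2.
290 hashes to 1, h2=3; 1 taken => place at 4.
898 hashes to 4, h2=3; 4,2 taken => place at 0.
Table: [898, 65, 340, _, 290]

3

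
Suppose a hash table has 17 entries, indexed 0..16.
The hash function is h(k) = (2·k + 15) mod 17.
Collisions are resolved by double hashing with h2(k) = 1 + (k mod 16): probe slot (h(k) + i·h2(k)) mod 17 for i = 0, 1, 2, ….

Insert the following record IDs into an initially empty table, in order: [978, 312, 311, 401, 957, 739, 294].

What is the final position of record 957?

5

Insert 978: h=16, slot 16 empty → index 16.
Insert 312: h=10, slot 10 empty → index 10.
Insert 311: h=8, slot 8 empty → index 8.
Insert 401: h=1, slot 1 empty → index 1.
Insert 957: h=8, h2=14, slot 8 occupied → index 5.
Insert 739: h=14, slot 14 empty → index 14.
Insert 294: h=8, h2=7, slot 8 occupied → index 15.
Table: [—, 401, —, —, —, 957, —, —, 311, —, 312, —, —, —, 739, 294, 978]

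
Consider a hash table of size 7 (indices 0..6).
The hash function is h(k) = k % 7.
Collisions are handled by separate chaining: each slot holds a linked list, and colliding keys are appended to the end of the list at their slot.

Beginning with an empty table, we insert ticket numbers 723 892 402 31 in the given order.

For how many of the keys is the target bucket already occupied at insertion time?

2

Insert 723: h=2, bucket 2 empty → new chain.
Insert 892: h=3, bucket 3 empty → new chain.
Insert 402: h=3, bucket 3 nonempty → append to chain.
Insert 31: h=3, bucket 3 nonempty → append to chain.
Final buckets:
0: .
1: .
2: 723
3: 892 -> 402 -> 31
4: .
5: .
6: .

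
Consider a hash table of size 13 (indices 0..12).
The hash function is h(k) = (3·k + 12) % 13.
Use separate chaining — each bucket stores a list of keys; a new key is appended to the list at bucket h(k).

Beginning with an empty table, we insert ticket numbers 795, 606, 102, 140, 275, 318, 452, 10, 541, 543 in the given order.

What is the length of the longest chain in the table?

Insert 795: h=5, bucket 5 empty → new chain.
Insert 606: h=10, bucket 10 empty → new chain.
Insert 102: h=6, bucket 6 empty → new chain.
Insert 140: h=3, bucket 3 empty → new chain.
Insert 275: h=5, bucket 5 nonempty → append to chain.
Insert 318: h=4, bucket 4 empty → new chain.
Insert 452: h=3, bucket 3 nonempty → append to chain.
Insert 10: h=3, bucket 3 nonempty → append to chain.
Insert 541: h=10, bucket 10 nonempty → append to chain.
Insert 543: h=3, bucket 3 nonempty → append to chain.
Final buckets:
0: .
1: .
2: .
3: 140 -> 452 -> 10 -> 543
4: 318
5: 795 -> 275
6: 102
7: .
8: .
9: .
10: 606 -> 541
11: .
12: .

4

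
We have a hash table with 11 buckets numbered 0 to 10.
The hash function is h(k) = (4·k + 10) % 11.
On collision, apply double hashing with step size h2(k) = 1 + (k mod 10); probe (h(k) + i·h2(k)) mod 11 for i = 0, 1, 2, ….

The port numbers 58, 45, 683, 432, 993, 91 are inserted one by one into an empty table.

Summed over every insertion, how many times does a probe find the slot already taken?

5

58: h=0 => slot 0
45: h=3 => slot 3
683: h=3, h2=4, probe 3,7 => slot 7
432: h=0, h2=3, probe 0,3,6 => slot 6
993: h=0, h2=4, probe 0,4 => slot 4
91: h=0, h2=2, probe 0,2 => slot 2
Table: [58, _, 91, 45, 993, _, 432, 683, _, _, _]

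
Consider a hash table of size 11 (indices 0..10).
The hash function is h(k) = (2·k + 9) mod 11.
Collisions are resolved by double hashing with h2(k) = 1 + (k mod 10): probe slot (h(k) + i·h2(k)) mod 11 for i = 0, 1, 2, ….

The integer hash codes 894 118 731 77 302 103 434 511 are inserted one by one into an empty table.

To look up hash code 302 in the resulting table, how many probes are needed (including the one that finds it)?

894 hashes to 4; slot 4 is free => place at 4.
118 hashes to 3; slot 3 is free => place at 3.
731 hashes to 8; slot 8 is free => place at 8.
77 hashes to 9; slot 9 is free => place at 9.
302 hashes to 8, h2=3; 8 taken => place at 0.
103 hashes to 6; slot 6 is free => place at 6.
434 hashes to 8, h2=5; 8 taken => place at 2.
511 hashes to 8, h2=2; 8 taken => place at 10.
Table: [302, ., 434, 118, 894, ., 103, ., 731, 77, 511]
Lookup 302: h=8, h2=3, probe 8,0 → found at 0.

2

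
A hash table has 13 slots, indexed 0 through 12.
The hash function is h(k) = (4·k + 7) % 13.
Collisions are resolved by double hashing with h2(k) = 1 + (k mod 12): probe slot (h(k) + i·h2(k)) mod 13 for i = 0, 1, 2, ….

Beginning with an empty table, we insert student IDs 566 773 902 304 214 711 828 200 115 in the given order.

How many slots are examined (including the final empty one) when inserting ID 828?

566 hashes to 9; slot 9 is free → place at 9.
773 hashes to 5; slot 5 is free → place at 5.
902 hashes to 1; slot 1 is free → place at 1.
304 hashes to 1, h2=5; 1 taken → place at 6.
214 hashes to 5, h2=11; 5 taken → place at 3.
711 hashes to 4; slot 4 is free → place at 4.
828 hashes to 4, h2=1; 4,5,6 taken → place at 7.
200 hashes to 1, h2=9; 1 taken → place at 10.
115 hashes to 12; slot 12 is free → place at 12.
Table: [∅, 902, ∅, 214, 711, 773, 304, 828, ∅, 566, 200, ∅, 115]

4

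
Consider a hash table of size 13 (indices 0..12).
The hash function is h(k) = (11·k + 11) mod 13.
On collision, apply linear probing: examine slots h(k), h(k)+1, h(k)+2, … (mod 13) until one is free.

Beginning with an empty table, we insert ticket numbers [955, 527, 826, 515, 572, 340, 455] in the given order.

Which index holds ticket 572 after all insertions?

0

Insert 955: h=12, slot 12 empty -> index 12.
Insert 527: h=10, slot 10 empty -> index 10.
Insert 826: h=10, slot 10 occupied -> index 11.
Insert 515: h=8, slot 8 empty -> index 8.
Insert 572: h=11, slots 11,12 occupied -> index 0.
Insert 340: h=7, slot 7 empty -> index 7.
Insert 455: h=11, slots 11,12,0 occupied -> index 1.
Table: [572, 455, —, —, —, —, —, 340, 515, —, 527, 826, 955]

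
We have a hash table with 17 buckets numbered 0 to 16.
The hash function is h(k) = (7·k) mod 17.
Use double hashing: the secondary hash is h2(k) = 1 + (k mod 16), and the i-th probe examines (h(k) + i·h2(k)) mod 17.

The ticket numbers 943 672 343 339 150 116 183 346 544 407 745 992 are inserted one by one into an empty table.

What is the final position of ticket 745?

943 hashes to 5; slot 5 is free => place at 5.
672 hashes to 12; slot 12 is free => place at 12.
343 hashes to 4; slot 4 is free => place at 4.
339 hashes to 10; slot 10 is free => place at 10.
150 hashes to 13; slot 13 is free => place at 13.
116 hashes to 13, h2=5; 13 taken => place at 1.
183 hashes to 6; slot 6 is free => place at 6.
346 hashes to 8; slot 8 is free => place at 8.
544 hashes to 0; slot 0 is free => place at 0.
407 hashes to 10, h2=8; 10,1 taken => place at 9.
745 hashes to 13, h2=10; 13,6 taken => place at 16.
992 hashes to 8, h2=1; 8,9,10 taken => place at 11.
Table: [544, 116, -, -, 343, 943, 183, -, 346, 407, 339, 992, 672, 150, -, -, 745]

16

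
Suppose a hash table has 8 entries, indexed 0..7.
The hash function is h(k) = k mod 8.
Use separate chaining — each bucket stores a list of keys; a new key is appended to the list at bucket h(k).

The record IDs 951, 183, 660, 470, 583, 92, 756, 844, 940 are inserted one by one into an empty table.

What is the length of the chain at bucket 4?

5

Insert 951: h=7, bucket 7 empty -> new chain.
Insert 183: h=7, bucket 7 nonempty -> append to chain.
Insert 660: h=4, bucket 4 empty -> new chain.
Insert 470: h=6, bucket 6 empty -> new chain.
Insert 583: h=7, bucket 7 nonempty -> append to chain.
Insert 92: h=4, bucket 4 nonempty -> append to chain.
Insert 756: h=4, bucket 4 nonempty -> append to chain.
Insert 844: h=4, bucket 4 nonempty -> append to chain.
Insert 940: h=4, bucket 4 nonempty -> append to chain.
Final buckets:
0: -
1: -
2: -
3: -
4: 660 -> 92 -> 756 -> 844 -> 940
5: -
6: 470
7: 951 -> 183 -> 583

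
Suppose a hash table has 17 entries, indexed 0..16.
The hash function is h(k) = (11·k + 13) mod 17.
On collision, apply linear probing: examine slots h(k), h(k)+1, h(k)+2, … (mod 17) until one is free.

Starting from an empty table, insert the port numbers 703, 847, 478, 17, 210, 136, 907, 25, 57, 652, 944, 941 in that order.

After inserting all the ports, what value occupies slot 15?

136

703: h=11 → slot 11
847: h=14 → slot 14
478: h=1 → slot 1
17: h=13 → slot 13
210: h=11, probe 11,12 → slot 12
136: h=13, probe 13,14,15 → slot 15
907: h=11, probe 11,12,13,14,15,16 → slot 16
25: h=16, probe 16,0 → slot 0
57: h=11, probe 11,12,13,14,15,16,0,1,2 → slot 2
652: h=11, probe 11,12,13,14,15,16,0,1,2,3 → slot 3
944: h=10 → slot 10
941: h=11, probe 11,12,13,14,15,16,0,1,2,3,4 → slot 4
Table: [25, 478, 57, 652, 941, —, —, —, —, —, 944, 703, 210, 17, 847, 136, 907]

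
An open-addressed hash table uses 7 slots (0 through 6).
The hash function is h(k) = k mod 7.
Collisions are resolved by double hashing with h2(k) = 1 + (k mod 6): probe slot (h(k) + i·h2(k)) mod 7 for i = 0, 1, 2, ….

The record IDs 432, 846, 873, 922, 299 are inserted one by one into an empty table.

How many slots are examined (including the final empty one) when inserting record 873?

2

Insert 432: h=5, slot 5 empty -> index 5.
Insert 846: h=6, slot 6 empty -> index 6.
Insert 873: h=5, h2=4, slot 5 occupied -> index 2.
Insert 922: h=5, h2=5, slot 5 occupied -> index 3.
Insert 299: h=5, h2=6, slot 5 occupied -> index 4.
Table: [—, —, 873, 922, 299, 432, 846]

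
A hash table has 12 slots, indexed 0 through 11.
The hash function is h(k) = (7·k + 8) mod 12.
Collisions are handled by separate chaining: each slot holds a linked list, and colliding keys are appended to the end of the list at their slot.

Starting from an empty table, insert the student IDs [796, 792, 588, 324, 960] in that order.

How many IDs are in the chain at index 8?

796 -> bucket 0
792 -> bucket 8
588 -> bucket 8 (collision)
324 -> bucket 8 (collision)
960 -> bucket 8 (collision)
Final buckets:
0: 796
1: _
2: _
3: _
4: _
5: _
6: _
7: _
8: 792 -> 588 -> 324 -> 960
9: _
10: _
11: _

4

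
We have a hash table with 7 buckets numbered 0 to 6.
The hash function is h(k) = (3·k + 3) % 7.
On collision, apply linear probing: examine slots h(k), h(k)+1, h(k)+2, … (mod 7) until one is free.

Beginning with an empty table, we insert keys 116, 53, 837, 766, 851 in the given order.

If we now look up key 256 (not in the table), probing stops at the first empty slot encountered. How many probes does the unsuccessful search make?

6

116: h=1 -> slot 1
53: h=1, probe 1,2 -> slot 2
837: h=1, probe 1,2,3 -> slot 3
766: h=5 -> slot 5
851: h=1, probe 1,2,3,4 -> slot 4
Table: [_, 116, 53, 837, 851, 766, _]
Lookup 256: h=1, probe 1,2,3,4,5,6 → slot 6 empty, not found.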